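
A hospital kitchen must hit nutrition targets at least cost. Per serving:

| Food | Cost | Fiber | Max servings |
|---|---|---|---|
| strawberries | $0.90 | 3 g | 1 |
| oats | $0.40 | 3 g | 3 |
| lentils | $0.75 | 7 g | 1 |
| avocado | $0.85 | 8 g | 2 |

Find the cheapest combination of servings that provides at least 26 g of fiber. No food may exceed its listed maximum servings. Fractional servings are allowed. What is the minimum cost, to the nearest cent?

$2.85

Cost per g of fiber: avocado $0.1062, lentils $0.1071, oats $0.1333, strawberries $0.3000.
Take 2 servings of avocado: +16.0 g fiber for $1.70 (total $1.70, still need 10.0 g).
Take 1 serving of lentils: +7.0 g fiber for $0.75 (total $2.45, still need 3.0 g).
Take 1 serving of oats: +3.0 g fiber for $0.40 (total $2.85, still need 0.0 g).
Greedy by cheapest-per-g is optimal for a single linear constraint, so the minimum cost is $2.85.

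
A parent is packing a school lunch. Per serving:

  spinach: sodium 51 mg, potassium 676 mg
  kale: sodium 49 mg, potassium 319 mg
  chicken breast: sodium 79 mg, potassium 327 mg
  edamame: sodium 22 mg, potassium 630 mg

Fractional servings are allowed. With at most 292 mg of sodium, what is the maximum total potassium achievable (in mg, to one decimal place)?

8361.8 mg

Potassium per mg sodium: edamame 28.64, spinach 13.25, kale 6.51, chicken breast 4.139.
With no serving limits, spend the whole sodium allowance on edamame: 292 mg / 22 mg × 630 mg = 8361.8 mg.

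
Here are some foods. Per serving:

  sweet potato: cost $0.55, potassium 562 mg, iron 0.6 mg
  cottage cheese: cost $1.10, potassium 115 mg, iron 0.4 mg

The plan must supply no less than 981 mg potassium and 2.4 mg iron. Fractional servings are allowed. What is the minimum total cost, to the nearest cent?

At the optimum either one food covers both requirements or two foods hit both targets exactly; no other combination can be cheaper.
sweet potato only: max(981/562, 2.4/0.6) = 4 servings → $2.20.
cottage cheese only: max(981/115, 2.4/0.4) = 8.53 servings → $9.38.
sweet potato + cottage cheese with both tight: 0.7471 servings and 4.879 servings → $5.78.
Cheapest feasible corner: $2.20.

$2.20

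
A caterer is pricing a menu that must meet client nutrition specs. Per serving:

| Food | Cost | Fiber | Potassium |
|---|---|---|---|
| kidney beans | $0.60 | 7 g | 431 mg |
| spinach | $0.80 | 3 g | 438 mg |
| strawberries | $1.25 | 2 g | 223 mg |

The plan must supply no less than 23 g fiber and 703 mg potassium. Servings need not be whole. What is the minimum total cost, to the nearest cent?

$1.97

For a min-cost LP with two ≥-constraints, a basic feasible solution has at most two positive variables.
kidney beans only: max(23/7, 703/431) = 3.286 servings → $1.97.
spinach only: max(23/3, 703/438) = 7.667 servings → $6.13.
strawberries only: max(23/2, 703/223) = 11.5 servings → $14.38.
kidney beans + spinach with both targets exact would need a negative amount; discard.
kidney beans + strawberries with both targets exact would need a negative amount; discard.
spinach + strawberries with both targets exact would need a negative amount; discard.
Cheapest feasible corner: $1.97.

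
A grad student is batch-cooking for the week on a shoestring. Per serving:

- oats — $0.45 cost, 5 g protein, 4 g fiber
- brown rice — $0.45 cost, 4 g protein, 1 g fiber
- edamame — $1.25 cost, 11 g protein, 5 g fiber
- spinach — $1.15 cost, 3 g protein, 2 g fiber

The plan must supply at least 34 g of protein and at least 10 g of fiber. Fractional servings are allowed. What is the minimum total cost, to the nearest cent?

This is a tiny linear program; its minimum lies at a vertex of the feasible set. List the vertices and price them.
oats only: max(34/5, 10/4) = 6.8 servings → $3.06.
brown rice only: max(34/4, 10/1) = 10 servings → $4.50.
edamame only: max(34/11, 10/5) = 3.091 servings → $3.86.
spinach only: max(34/3, 10/2) = 11.33 servings → $13.03.
oats + brown rice with both tight: 0.5455 servings and 7.818 servings → $3.76.
oats + edamame: intersection lies outside the first quadrant.
oats + spinach with both targets exact would need a negative amount; discard.
brown rice + edamame with both tight: 6.667 servings and 0.6667 servings → $3.83.
brown rice + spinach with both tight: 7.6 servings and 1.2 servings → $4.80.
edamame + spinach: intersection lies outside the first quadrant.
So the least-cost plan costs $3.06.

$3.06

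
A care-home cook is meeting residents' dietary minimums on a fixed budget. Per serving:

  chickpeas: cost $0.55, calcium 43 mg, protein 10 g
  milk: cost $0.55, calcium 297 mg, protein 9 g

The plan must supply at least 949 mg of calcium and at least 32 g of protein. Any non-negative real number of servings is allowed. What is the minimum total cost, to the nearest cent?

$1.93

For a min-cost LP with two ≥-constraints, a basic feasible solution has at most two positive variables.
chickpeas only: max(949/43, 32/10) = 22.07 servings → $12.14.
milk only: max(949/297, 32/9) = 3.556 servings → $1.96.
chickpeas + milk with both tight: 0.3728 servings and 3.141 servings → $1.93.
Cheapest feasible corner: $1.93.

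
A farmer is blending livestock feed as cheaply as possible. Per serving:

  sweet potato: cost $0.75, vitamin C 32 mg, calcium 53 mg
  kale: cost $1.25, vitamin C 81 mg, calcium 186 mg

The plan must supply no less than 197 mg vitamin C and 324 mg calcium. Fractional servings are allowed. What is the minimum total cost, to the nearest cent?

$3.04

Check every corner: each single food scaled to meet both minima, and each pair solved so both constraints bind.
sweet potato only: max(197/32, 324/53) = 6.156 servings → $4.62.
kale only: max(197/81, 324/186) = 2.432 servings → $3.04.
sweet potato + kale with both targets exact would need a negative amount; discard.
So the least-cost plan costs $3.04.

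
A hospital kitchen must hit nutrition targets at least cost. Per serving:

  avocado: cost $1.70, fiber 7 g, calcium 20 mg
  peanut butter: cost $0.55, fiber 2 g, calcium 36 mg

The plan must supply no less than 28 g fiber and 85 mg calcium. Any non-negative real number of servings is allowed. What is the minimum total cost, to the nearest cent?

$6.81

A basic optimal solution has at most two foods positive. Try each food alone and each pair with both targets met exactly.
avocado only: max(28/7, 85/20) = 4.25 servings → $7.22.
peanut butter only: max(28/2, 85/36) = 14 servings → $7.70.
avocado + peanut butter with both tight: 3.953 servings and 0.1651 servings → $6.81.
So the least-cost plan costs $6.81.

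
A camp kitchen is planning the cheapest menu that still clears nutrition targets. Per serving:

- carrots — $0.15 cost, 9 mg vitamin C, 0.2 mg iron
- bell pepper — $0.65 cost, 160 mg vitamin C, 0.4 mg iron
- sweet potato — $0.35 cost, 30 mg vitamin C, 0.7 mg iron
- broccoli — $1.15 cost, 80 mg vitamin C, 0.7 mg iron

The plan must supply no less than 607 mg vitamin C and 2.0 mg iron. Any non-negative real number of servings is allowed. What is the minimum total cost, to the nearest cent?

$2.64

carrots only: max(607/9, 2.0/0.2) = 67.44 servings → $10.12.
bell pepper only: max(607/160, 2.0/0.4) = 5 servings → $3.25.
sweet potato only: max(607/30, 2.0/0.7) = 20.23 servings → $7.08.
broccoli only: max(607/80, 2.0/0.7) = 7.588 servings → $8.73.
carrots + bell pepper with both tight: 2.718 servings and 3.641 servings → $2.77.
carrots + sweet potato: the both-tight solution has a negative serving — not a feasible corner.
carrots + broccoli with both targets exact would need a negative amount; discard.
bell pepper + sweet potato with both tight: 3.649 servings and 0.772 servings → $2.64.
bell pepper + broccoli with both tight: 3.311 servings and 0.965 servings → $3.26.
sweet potato + broccoli with both targets exact would need a negative amount; discard.
Cheapest feasible corner: $2.64.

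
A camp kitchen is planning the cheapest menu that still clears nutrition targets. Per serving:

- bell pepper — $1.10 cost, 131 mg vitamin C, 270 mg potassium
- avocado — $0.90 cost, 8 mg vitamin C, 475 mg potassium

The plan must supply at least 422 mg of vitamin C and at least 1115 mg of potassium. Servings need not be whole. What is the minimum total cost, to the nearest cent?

$3.99

A basic optimal solution has at most two foods positive. Try each food alone and each pair with both targets met exactly.
bell pepper only: max(422/131, 1115/270) = 4.13 servings → $4.54.
avocado only: max(422/8, 1115/475) = 52.75 servings → $47.48.
bell pepper + avocado with both tight: 3.189 servings and 0.5348 servings → $3.99.
So the least-cost plan costs $3.99.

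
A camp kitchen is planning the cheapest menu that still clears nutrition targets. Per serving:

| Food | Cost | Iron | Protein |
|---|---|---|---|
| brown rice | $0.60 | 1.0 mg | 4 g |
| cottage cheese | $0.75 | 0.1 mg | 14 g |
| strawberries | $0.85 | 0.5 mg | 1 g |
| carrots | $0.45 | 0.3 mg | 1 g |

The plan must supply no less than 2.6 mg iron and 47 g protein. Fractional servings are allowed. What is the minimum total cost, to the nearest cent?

At the optimum either one food covers both requirements or two foods hit both targets exactly; no other combination can be cheaper.
brown rice only: max(2.6/1.0, 47/4) = 11.75 servings → $7.05.
cottage cheese only: max(2.6/0.1, 47/14) = 26 servings → $19.50.
strawberries only: max(2.6/0.5, 47/1) = 47 servings → $39.95.
carrots only: max(2.6/0.3, 47/1) = 47 servings → $21.15.
brown rice + cottage cheese with both tight: 2.331 servings and 2.691 servings → $3.42.
brown rice + strawberries with both targets exact would need a negative amount; discard.
brown rice + carrots with both targets exact would need a negative amount; discard.
cottage cheese + strawberries with both tight: 3.029 servings and 4.594 servings → $6.18.
cottage cheese + carrots with both tight: 2.805 servings and 7.732 servings → $5.58.
strawberries + carrots: the both-tight solution has a negative serving — not a feasible corner.
Cheapest feasible corner: $3.42.

$3.42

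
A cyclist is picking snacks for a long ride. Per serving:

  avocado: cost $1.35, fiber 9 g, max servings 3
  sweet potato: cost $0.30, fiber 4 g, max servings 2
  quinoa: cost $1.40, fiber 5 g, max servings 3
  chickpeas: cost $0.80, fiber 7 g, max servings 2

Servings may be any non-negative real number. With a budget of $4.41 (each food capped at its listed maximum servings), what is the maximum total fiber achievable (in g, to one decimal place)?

Fiber per dollar: sweet potato 13.33, chickpeas 8.75, avocado 6.667, quinoa 3.571.
Take 2 servings of sweet potato: spends $0.60, +8.0 g fiber (running total 8.0 g).
Take 2 servings of chickpeas: spends $1.60, +14.0 g fiber (running total 22.0 g).
Take 1.637 servings of avocado: spends $2.21, +14.7 g fiber (running total 36.7 g).
Greedy by best ratio exhausts the cost allowance optimally: 36.7 g.

36.7 g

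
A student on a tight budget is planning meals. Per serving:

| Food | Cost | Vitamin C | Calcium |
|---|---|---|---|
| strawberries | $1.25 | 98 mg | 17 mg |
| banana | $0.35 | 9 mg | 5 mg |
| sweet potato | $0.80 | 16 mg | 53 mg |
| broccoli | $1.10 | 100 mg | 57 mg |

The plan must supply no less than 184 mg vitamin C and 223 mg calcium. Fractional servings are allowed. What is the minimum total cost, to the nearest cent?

Two binding constraints pin down two serving amounts, so the optimal mix uses at most two foods. The candidates are each food alone (scaled to the tighter of vitamin C/calcium) and each pair with both constraints tight.
strawberries only: max(184/98, 223/17) = 13.12 servings → $16.40.
banana only: max(184/9, 223/5) = 44.6 servings → $15.61.
sweet potato only: max(184/16, 223/53) = 11.5 servings → $9.20.
broccoli only: max(184/100, 223/57) = 3.912 servings → $4.30.
strawberries + banana with both targets exact would need a negative amount; discard.
strawberries + sweet potato with both tight: 1.256 servings and 3.805 servings → $4.61.
strawberries + broccoli: intersection lies outside the first quadrant.
banana + sweet potato with both tight: 15.58 servings and 2.738 servings → $7.64.
banana + broccoli: the both-tight solution has a negative serving — not a feasible corner.
sweet potato + broccoli with both tight: 2.692 servings and 1.409 servings → $3.70.
So the least-cost plan costs $3.70.

$3.70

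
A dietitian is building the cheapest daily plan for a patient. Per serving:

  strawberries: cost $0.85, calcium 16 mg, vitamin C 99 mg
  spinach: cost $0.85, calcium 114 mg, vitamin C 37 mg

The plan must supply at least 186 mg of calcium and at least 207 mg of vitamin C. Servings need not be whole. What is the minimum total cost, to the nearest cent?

$2.53

For a min-cost LP with two ≥-constraints, a basic feasible solution has at most two positive variables.
strawberries only: max(186/16, 207/99) = 11.62 servings → $9.88.
spinach only: max(186/114, 207/37) = 5.595 servings → $4.76.
strawberries + spinach with both tight: 1.563 servings and 1.412 servings → $2.53.
The minimum over all feasible corners is $2.53.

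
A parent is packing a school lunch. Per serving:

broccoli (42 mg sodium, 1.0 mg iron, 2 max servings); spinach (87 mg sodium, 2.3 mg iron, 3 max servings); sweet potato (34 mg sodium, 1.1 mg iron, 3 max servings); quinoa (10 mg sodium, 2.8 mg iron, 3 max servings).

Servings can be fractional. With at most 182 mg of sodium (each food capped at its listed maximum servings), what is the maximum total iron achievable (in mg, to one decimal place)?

13.0 mg

Iron per mg sodium: quinoa 0.28, sweet potato 0.03235, spinach 0.02644, broccoli 0.02381.
Take 3 servings of quinoa: uses 30 mg sodium, +8.4 mg iron (running total 8.4 mg).
Take 3 servings of sweet potato: uses 102 mg sodium, +3.3 mg iron (running total 11.7 mg).
Take 0.5747 servings of spinach: uses 50 mg sodium, +1.3 mg iron (running total 13.0 mg).
Greedy by best ratio exhausts the sodium allowance optimally: 13.0 mg.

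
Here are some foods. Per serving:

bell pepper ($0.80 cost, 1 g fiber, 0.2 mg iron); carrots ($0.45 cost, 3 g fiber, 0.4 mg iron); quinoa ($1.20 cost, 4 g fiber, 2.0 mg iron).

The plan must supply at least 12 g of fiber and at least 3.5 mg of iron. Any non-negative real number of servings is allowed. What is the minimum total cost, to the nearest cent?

Check every corner: each single food scaled to meet both minima, and each pair solved so both constraints bind.
bell pepper only: max(12/1, 3.5/0.2) = 17.5 servings → $14.00.
carrots only: max(12/3, 3.5/0.4) = 8.75 servings → $3.94.
quinoa only: max(12/4, 3.5/2.0) = 3 servings → $3.60.
bell pepper + carrots with both targets exact would need a negative amount; discard.
bell pepper + quinoa with both tight: 8.333 servings and 0.9167 servings → $7.77.
carrots + quinoa with both tight: 2.273 servings and 1.295 servings → $2.58.
Cheapest feasible corner: $2.58.

$2.58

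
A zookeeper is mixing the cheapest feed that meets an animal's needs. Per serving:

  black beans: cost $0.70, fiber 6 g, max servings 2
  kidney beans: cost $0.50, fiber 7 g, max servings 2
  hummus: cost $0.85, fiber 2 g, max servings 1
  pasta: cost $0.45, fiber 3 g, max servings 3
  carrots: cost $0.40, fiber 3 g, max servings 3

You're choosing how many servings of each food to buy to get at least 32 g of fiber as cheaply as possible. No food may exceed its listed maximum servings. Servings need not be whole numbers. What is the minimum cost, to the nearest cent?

Cost per g of fiber: kidney beans $0.0714, black beans $0.1167, carrots $0.1333, pasta $0.1500, hummus $0.4250.
Take 2 servings of kidney beans: +14.0 g fiber for $1.00 (total $1.00, still need 18.0 g).
Take 2 servings of black beans: +12.0 g fiber for $1.40 (total $2.40, still need 6.0 g).
Take 2 servings of carrots: +6.0 g fiber for $0.80 (total $3.20, still need 0.0 g).
Greedy by cheapest-per-g is optimal for a single linear constraint, so the minimum cost is $3.20.

$3.20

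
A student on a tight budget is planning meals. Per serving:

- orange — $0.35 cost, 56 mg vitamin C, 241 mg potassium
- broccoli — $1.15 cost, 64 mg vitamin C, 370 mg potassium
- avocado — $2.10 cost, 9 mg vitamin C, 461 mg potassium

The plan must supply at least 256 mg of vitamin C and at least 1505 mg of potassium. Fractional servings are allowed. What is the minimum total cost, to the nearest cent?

$2.19

Two binding constraints pin down two serving amounts, so the optimal mix uses at most two foods. The candidates are each food alone (scaled to the tighter of vitamin C/potassium) and each pair with both constraints tight.
orange only: max(256/56, 1505/241) = 6.245 servings → $2.19.
broccoli only: max(256/64, 1505/370) = 4.068 servings → $4.68.
avocado only: max(256/9, 1505/461) = 28.44 servings → $59.73.
orange + broccoli: the both-tight solution has a negative serving — not a feasible corner.
orange + avocado with both tight: 4.418 servings and 0.955 servings → $3.55.
broccoli + avocado with both tight: 3.991 servings and 0.06113 servings → $4.72.
Cheapest feasible corner: $2.19.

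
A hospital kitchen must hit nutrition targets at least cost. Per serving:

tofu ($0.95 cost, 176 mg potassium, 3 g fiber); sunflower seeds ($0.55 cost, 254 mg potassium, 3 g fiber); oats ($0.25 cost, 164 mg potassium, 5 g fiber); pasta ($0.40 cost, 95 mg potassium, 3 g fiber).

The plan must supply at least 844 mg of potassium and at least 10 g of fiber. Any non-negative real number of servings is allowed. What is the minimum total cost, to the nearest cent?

$1.29

The cheapest plan sits at a corner of the feasible region — with two constraints it uses at most two foods.
tofu only: max(844/176, 10/3) = 4.795 servings → $4.56.
sunflower seeds only: max(844/254, 10/3) = 3.333 servings → $1.83.
oats only: max(844/164, 10/5) = 5.146 servings → $1.29.
pasta only: max(844/95, 10/3) = 8.884 servings → $3.55.
tofu + sunflower seeds with both tight: 0.03419 servings and 3.299 servings → $1.85.
tofu + oats: the both-tight solution has a negative serving — not a feasible corner.
tofu + pasta with both targets exact would need a negative amount; discard.
sunflower seeds + oats with both tight: 3.316 servings and 0.01028 servings → $1.83.
sunflower seeds + pasta with both tight: 3.317 servings and 0.01677 servings → $1.83.
oats + pasta with both targets exact would need a negative amount; discard.
The minimum over all feasible corners is $1.29.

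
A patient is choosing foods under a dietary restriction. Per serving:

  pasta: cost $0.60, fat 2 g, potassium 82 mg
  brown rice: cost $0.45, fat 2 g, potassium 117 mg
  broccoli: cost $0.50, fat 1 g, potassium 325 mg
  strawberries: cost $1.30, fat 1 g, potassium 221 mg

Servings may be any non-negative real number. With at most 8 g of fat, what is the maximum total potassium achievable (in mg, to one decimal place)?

Potassium per g fat: broccoli 325, strawberries 221, brown rice 58.5, pasta 41.
With no serving limits, spend the whole fat allowance on broccoli: 8 g / 1 g × 325 mg = 2600.0 mg.

2600.0 mg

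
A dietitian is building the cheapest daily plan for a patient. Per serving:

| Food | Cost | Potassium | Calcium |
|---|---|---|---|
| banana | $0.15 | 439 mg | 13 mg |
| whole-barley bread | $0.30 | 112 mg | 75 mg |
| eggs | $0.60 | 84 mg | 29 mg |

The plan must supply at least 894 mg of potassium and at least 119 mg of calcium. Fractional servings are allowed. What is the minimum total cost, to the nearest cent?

The cheapest plan sits at a corner of the feasible region — with two constraints it uses at most two foods.
banana only: max(894/439, 119/13) = 9.154 servings → $1.37.
whole-barley bread only: max(894/112, 119/75) = 7.982 servings → $2.39.
eggs only: max(894/84, 119/29) = 10.64 servings → $6.39.
banana + whole-barley bread with both tight: 1.707 servings and 1.291 servings → $0.64.
banana + eggs with both tight: 1.369 servings and 3.49 servings → $2.30.
whole-barley bread + eggs with both targets exact would need a negative amount; discard.
The minimum over all feasible corners is $0.64.

$0.64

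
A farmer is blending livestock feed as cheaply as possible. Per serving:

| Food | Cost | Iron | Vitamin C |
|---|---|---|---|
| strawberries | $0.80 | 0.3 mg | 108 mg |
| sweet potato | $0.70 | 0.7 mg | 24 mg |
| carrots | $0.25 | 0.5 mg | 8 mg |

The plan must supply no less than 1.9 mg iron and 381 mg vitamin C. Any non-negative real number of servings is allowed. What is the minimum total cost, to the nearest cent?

$3.16

The cheapest plan sits at a corner of the feasible region — with two constraints it uses at most two foods.
strawberries only: max(1.9/0.3, 381/108) = 6.333 servings → $5.07.
sweet potato only: max(1.9/0.7, 381/24) = 15.88 servings → $11.11.
carrots only: max(1.9/0.5, 381/8) = 47.62 servings → $11.91.
strawberries + sweet potato with both tight: 3.232 servings and 1.329 servings → $3.52.
strawberries + carrots with both tight: 3.397 servings and 1.762 servings → $3.16.
sweet potato + carrots with both targets exact would need a negative amount; discard.
The minimum over all feasible corners is $3.16.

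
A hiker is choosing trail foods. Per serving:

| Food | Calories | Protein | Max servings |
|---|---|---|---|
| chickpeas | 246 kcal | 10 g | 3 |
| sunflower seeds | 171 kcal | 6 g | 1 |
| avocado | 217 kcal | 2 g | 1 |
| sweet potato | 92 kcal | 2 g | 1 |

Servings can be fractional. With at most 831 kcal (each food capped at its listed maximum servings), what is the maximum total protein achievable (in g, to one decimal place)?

33.3 g

Protein per kcal: chickpeas 0.04065, sunflower seeds 0.03509, sweet potato 0.02174, avocado 0.009217.
Take 3 servings of chickpeas: uses 738 kcal, +30.0 g protein (running total 30.0 g).
Take 0.5439 servings of sunflower seeds: uses 93 kcal, +3.3 g protein (running total 33.3 g).
Filling greedily by protein-per-kcal is optimal for one linear limit, giving 33.3 g.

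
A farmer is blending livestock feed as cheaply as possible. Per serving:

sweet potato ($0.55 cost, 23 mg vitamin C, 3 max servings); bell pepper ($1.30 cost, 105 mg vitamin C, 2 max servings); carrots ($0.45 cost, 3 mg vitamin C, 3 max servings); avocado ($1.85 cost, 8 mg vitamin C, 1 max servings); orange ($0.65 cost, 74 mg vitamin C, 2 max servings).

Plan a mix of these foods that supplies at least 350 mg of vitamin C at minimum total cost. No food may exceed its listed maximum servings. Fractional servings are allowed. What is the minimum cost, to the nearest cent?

$3.80

Cost per mg of vitamin C: orange $0.0088, bell pepper $0.0124, sweet potato $0.0239, carrots $0.1500, avocado $0.2313.
Take 2 servings of orange: +148.0 mg vitamin C for $1.30 (total $1.30, still need 202.0 mg).
Take 1.924 servings of bell pepper: +202.0 mg vitamin C for $2.50 (total $3.80, still need 0.0 mg).
Greedy by cheapest-per-mg is optimal for a single linear constraint, so the minimum cost is $3.80.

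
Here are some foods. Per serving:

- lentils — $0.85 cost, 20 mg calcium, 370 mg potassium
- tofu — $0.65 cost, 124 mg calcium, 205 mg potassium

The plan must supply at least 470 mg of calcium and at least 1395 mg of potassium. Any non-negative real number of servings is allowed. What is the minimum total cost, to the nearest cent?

lentils only: max(470/20, 1395/370) = 23.5 servings → $19.98.
tofu only: max(470/124, 1395/205) = 6.805 servings → $4.42.
lentils + tofu with both tight: 1.834 servings and 3.494 servings → $3.83.
The minimum over all feasible corners is $3.83.

$3.83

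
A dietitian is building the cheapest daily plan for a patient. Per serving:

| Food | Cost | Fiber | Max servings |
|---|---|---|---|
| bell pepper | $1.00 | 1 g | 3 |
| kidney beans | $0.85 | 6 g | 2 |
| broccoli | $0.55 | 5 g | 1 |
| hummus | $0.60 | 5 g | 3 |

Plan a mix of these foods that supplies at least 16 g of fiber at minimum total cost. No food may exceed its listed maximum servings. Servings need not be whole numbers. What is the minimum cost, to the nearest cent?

Cost per g of fiber: broccoli $0.1100, hummus $0.1200, kidney beans $0.1417, bell pepper $1.0000.
Take 1 serving of broccoli: +5.0 g fiber for $0.55 (total $0.55, still need 11.0 g).
Take 2.2 servings of hummus: +11.0 g fiber for $1.32 (total $1.87, still need 0.0 g).
Filling from the cheapest source first is optimal under one linear minimum: $1.87.

$1.87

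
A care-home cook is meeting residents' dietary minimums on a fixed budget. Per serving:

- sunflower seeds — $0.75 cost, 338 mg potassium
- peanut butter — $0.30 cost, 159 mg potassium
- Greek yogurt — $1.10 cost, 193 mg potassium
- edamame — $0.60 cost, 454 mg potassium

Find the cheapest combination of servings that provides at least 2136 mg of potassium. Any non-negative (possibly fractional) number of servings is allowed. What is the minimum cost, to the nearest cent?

$2.82

Cost per mg of potassium: edamame $0.0013, peanut butter $0.0019, sunflower seeds $0.0022, Greek yogurt $0.0057.
With no serving limits, use only edamame: 2136 mg / 454 mg = 4.705 servings × $0.60 = $2.82.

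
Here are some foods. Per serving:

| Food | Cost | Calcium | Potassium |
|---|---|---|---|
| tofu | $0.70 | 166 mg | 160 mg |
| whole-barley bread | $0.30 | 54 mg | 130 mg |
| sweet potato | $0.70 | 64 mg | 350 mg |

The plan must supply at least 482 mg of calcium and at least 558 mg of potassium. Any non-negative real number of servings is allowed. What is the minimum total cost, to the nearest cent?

$2.12

Two binding constraints pin down two serving amounts, so the optimal mix uses at most two foods. The candidates are each food alone (scaled to the tighter of calcium/potassium) and each pair with both constraints tight.
tofu only: max(482/166, 558/160) = 3.487 servings → $2.44.
whole-barley bread only: max(482/54, 558/130) = 8.926 servings → $2.68.
sweet potato only: max(482/64, 558/350) = 7.531 servings → $5.27.
tofu + whole-barley bread with both tight: 2.514 servings and 1.198 servings → $2.12.
tofu + sweet potato with both tight: 2.779 servings and 0.324 servings → $2.17.
whole-barley bread + sweet potato with both targets exact would need a negative amount; discard.
The minimum over all feasible corners is $2.12.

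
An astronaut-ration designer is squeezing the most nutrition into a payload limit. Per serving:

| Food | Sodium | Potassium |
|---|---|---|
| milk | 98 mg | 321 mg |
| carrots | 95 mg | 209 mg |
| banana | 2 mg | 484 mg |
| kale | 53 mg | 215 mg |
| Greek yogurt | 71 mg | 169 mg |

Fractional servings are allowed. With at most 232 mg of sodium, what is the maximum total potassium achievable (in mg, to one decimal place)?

56144.0 mg

Potassium per mg sodium: banana 242, kale 4.057, milk 3.276, Greek yogurt 2.38, carrots 2.2.
With no serving limits, spend the whole sodium allowance on banana: 232 mg / 2 mg × 484 mg = 56144.0 mg.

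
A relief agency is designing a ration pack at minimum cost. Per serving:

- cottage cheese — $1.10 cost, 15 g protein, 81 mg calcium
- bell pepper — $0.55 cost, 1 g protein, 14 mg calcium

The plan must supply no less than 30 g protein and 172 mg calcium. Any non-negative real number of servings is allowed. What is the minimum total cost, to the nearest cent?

$2.34

With two linear requirements the optimum uses one or two foods; enumerate the corners.
cottage cheese only: max(30/15, 172/81) = 2.123 servings → $2.34.
bell pepper only: max(30/1, 172/14) = 30 servings → $16.50.
cottage cheese + bell pepper with both tight: 1.922 servings and 1.163 servings → $2.75.
Cheapest feasible corner: $2.34.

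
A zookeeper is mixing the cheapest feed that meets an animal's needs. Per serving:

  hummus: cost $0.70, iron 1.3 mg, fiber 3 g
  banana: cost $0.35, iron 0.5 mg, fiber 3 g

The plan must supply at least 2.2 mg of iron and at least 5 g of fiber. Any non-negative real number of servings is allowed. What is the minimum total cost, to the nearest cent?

Minimising a linear cost over {iron ≥ 2.2, fiber ≥ 5, servings ≥ 0} — the optimum is at a vertex, using one or two foods.
hummus only: max(2.2/1.3, 5/3) = 1.692 servings → $1.18.
banana only: max(2.2/0.5, 5/3) = 4.4 servings → $1.54.
hummus + banana with both targets exact would need a negative amount; discard.
The minimum over all feasible corners is $1.18.

$1.18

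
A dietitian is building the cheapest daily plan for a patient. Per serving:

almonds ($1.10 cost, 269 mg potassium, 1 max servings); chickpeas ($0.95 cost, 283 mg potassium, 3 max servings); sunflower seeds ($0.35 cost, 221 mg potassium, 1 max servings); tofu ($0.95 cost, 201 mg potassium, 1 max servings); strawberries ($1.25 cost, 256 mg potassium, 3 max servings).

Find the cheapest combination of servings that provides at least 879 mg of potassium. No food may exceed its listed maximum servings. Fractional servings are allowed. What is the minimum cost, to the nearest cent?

Cost per mg of potassium: sunflower seeds $0.0016, chickpeas $0.0034, almonds $0.0041, tofu $0.0047, strawberries $0.0049.
Take 1 serving of sunflower seeds: +221.0 mg potassium for $0.35 (total $0.35, still need 658.0 mg).
Take 2.325 servings of chickpeas: +658.0 mg potassium for $2.21 (total $2.56, still need 0.0 mg).
Greedy by cheapest-per-mg is optimal for a single linear constraint, so the minimum cost is $2.56.

$2.56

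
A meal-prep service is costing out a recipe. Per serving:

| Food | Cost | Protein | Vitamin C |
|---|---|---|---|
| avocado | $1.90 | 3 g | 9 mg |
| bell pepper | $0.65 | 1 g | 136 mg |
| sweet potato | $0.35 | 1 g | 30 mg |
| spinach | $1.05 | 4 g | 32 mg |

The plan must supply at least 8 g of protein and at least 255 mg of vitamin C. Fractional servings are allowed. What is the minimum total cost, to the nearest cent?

The cheapest plan sits at a corner of the feasible region — with two constraints it uses at most two foods.
avocado only: max(8/3, 255/9) = 28.33 servings → $53.83.
bell pepper only: max(8/1, 255/136) = 8 servings → $5.20.
sweet potato only: max(8/1, 255/30) = 8.5 servings → $2.98.
spinach only: max(8/4, 255/32) = 7.969 servings → $8.37.
avocado + bell pepper with both tight: 2.088 servings and 1.737 servings → $5.10.
avocado + sweet potato: the both-tight solution has a negative serving — not a feasible corner.
avocado + spinach: the both-tight solution has a negative serving — not a feasible corner.
bell pepper + sweet potato with both tight: 0.1415 servings and 7.858 servings → $2.84.
bell pepper + spinach with both tight: 1.492 servings and 1.627 servings → $2.68.
sweet potato + spinach: the both-tight solution has a negative serving — not a feasible corner.
The minimum over all feasible corners is $2.68.

$2.68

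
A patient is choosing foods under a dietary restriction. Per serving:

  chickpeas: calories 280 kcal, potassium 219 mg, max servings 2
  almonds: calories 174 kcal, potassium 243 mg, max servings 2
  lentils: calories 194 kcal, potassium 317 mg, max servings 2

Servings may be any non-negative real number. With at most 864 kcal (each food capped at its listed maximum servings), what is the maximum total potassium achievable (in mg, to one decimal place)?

1220.1 mg

Potassium per kcal: lentils 1.634, almonds 1.397, chickpeas 0.7821.
Take 2 servings of lentils: uses 388 kcal, +634.0 mg potassium (running total 634.0 mg).
Take 2 servings of almonds: uses 348 kcal, +486.0 mg potassium (running total 1120.0 mg).
Take 0.4571 servings of chickpeas: uses 128 kcal, +100.1 mg potassium (running total 1220.1 mg).
Filling greedily by potassium-per-kcal is optimal for one linear limit, giving 1220.1 mg.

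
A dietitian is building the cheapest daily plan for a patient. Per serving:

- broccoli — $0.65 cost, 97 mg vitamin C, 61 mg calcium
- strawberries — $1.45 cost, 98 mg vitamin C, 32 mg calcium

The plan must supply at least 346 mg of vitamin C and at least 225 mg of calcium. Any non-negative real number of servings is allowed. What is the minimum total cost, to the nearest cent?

$2.40

This is a tiny linear program; its minimum lies at a vertex of the feasible set. List the vertices and price them.
broccoli only: max(346/97, 225/61) = 3.689 servings → $2.40.
strawberries only: max(346/98, 225/32) = 7.031 servings → $10.20.
broccoli + strawberries with both targets exact would need a negative amount; discard.
Cheapest feasible corner: $2.40.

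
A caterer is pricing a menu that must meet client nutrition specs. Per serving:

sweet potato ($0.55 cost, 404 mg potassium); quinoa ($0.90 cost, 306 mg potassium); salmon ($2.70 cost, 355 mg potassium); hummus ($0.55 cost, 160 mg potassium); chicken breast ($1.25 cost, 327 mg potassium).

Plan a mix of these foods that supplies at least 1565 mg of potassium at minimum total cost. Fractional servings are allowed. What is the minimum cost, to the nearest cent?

$2.13

Cost per mg of potassium: sweet potato $0.0014, quinoa $0.0029, hummus $0.0034, chicken breast $0.0038, salmon $0.0076.
With no serving limits, use only sweet potato: 1565 mg / 404 mg = 3.874 servings × $0.55 = $2.13.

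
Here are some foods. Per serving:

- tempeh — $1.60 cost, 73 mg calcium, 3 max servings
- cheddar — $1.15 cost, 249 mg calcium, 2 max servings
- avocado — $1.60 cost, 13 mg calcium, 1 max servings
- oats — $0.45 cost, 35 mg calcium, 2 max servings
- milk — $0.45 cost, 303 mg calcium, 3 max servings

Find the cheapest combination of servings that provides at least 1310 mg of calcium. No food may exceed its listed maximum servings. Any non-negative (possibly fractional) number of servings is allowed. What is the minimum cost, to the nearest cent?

Cost per mg of calcium: milk $0.0015, cheddar $0.0046, oats $0.0129, tempeh $0.0219, avocado $0.1231.
Take 3 servings of milk: +909.0 mg calcium for $1.35 (total $1.35, still need 401.0 mg).
Take 1.61 servings of cheddar: +401.0 mg calcium for $1.85 (total $3.20, still need 0.0 mg).
Filling from the cheapest source first is optimal under one linear minimum: $3.20.

$3.20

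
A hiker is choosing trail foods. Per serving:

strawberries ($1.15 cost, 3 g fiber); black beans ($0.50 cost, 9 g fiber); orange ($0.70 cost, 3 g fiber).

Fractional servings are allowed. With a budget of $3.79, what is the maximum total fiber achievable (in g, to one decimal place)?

68.2 g

Fiber per dollar: black beans 18, orange 4.286, strawberries 2.609.
With no serving limits, spend the whole cost allowance on black beans: $3.79 / $0.50 × 9 g = 68.2 g.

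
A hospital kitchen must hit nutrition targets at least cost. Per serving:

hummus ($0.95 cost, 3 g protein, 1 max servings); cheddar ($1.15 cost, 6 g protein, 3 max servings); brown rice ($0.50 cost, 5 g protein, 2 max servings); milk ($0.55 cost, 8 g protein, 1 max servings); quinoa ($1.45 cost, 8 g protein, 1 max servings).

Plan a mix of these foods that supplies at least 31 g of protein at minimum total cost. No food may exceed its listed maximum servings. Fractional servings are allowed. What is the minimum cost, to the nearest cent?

Cost per g of protein: milk $0.0688, brown rice $0.1000, quinoa $0.1812, cheddar $0.1917, hummus $0.3167.
Take 1 serving of milk: +8.0 g protein for $0.55 (total $0.55, still need 23.0 g).
Take 2 servings of brown rice: +10.0 g protein for $1.00 (total $1.55, still need 13.0 g).
Take 1 serving of quinoa: +8.0 g protein for $1.45 (total $3.00, still need 5.0 g).
Take 0.8333 servings of cheddar: +5.0 g protein for $0.96 (total $3.96, still need 0.0 g).
Filling from the cheapest source first is optimal under one linear minimum: $3.96.

$3.96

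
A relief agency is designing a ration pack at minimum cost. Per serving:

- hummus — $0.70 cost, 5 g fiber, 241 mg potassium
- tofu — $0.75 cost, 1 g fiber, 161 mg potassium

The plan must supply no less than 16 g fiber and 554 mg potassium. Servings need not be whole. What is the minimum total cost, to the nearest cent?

Check every corner: each single food scaled to meet both minima, and each pair solved so both constraints bind.
hummus only: max(16/5, 554/241) = 3.2 servings → $2.24.
tofu only: max(16/1, 554/161) = 16 servings → $12.00.
hummus + tofu: intersection lies outside the first quadrant.
The minimum over all feasible corners is $2.24.

$2.24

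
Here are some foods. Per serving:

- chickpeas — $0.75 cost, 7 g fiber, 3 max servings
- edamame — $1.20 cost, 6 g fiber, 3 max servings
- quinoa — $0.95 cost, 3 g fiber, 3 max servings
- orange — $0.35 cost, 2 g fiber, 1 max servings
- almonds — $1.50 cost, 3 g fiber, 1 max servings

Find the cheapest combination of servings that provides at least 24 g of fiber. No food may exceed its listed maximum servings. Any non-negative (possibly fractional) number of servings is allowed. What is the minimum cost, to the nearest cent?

$2.80

Cost per g of fiber: chickpeas $0.1071, orange $0.1750, edamame $0.2000, quinoa $0.3167, almonds $0.5000.
Take 3 servings of chickpeas: +21.0 g fiber for $2.25 (total $2.25, still need 3.0 g).
Take 1 serving of orange: +2.0 g fiber for $0.35 (total $2.60, still need 1.0 g).
Take 0.1667 servings of edamame: +1.0 g fiber for $0.20 (total $2.80, still need 0.0 g).
Filling from the cheapest source first is optimal under one linear minimum: $2.80.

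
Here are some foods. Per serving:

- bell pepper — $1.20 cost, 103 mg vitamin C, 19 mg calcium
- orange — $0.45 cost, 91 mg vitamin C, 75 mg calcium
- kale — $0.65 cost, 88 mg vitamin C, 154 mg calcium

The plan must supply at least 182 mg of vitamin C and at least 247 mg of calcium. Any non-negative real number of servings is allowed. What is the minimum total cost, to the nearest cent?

With two linear requirements the optimum uses one or two foods; enumerate the corners.
bell pepper only: max(182/103, 247/19) = 13 servings → $15.60.
orange only: max(182/91, 247/75) = 3.293 servings → $1.48.
kale only: max(182/88, 247/154) = 2.068 servings → $1.34.
bell pepper + orange: intersection lies outside the first quadrant.
bell pepper + kale with both tight: 0.4434 servings and 1.549 servings → $1.54.
orange + kale with both tight: 0.8487 servings and 1.191 servings → $1.16.
The minimum over all feasible corners is $1.16.

$1.16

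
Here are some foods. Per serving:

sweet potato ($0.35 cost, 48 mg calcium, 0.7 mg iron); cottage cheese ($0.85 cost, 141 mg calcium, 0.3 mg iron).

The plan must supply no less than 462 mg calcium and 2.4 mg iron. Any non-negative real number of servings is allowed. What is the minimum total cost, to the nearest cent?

$2.93

This is a tiny linear program; its minimum lies at a vertex of the feasible set. List the vertices and price them.
sweet potato only: max(462/48, 2.4/0.7) = 9.625 servings → $3.37.
cottage cheese only: max(462/141, 2.4/0.3) = 8 servings → $6.80.
sweet potato + cottage cheese with both tight: 2.37 servings and 2.47 servings → $2.93.
So the least-cost plan costs $2.93.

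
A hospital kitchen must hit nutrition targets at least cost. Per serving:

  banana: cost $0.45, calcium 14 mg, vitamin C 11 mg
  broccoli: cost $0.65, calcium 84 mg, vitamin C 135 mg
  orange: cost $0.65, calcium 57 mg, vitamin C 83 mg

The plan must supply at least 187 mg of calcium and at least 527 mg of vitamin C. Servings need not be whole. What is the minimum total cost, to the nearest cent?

An LP optimum is at a vertex; with two nutrient constraints at most two foods are used. Check each candidate.
banana only: max(187/14, 527/11) = 47.91 servings → $21.56.
broccoli only: max(187/84, 527/135) = 3.904 servings → $2.54.
orange only: max(187/57, 527/83) = 6.349 servings → $4.13.
banana + broccoli: intersection lies outside the first quadrant.
banana + orange with both targets exact would need a negative amount; discard.
broccoli + orange with both targets exact would need a negative amount; discard.
The minimum over all feasible corners is $2.54.

$2.54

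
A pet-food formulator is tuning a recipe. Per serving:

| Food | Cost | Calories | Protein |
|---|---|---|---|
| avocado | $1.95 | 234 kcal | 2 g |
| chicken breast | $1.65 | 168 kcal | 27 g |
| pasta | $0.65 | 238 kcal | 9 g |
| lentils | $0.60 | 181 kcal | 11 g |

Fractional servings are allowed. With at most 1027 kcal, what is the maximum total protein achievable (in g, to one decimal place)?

Protein per kcal: chicken breast 0.1607, lentils 0.06077, pasta 0.03782, avocado 0.008547.
With no serving limits, spend the whole calories allowance on chicken breast: 1027 kcal / 168 kcal × 27 g = 165.1 g.

165.1 g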